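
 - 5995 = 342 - 6337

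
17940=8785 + 9155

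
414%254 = 160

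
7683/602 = 12 + 459/602 = 12.76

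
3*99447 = 298341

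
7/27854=7/27854=0.00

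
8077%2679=40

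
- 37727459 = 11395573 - 49123032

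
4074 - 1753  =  2321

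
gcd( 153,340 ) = 17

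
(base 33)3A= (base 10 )109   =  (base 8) 155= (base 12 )91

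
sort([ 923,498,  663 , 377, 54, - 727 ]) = [ - 727,54 , 377,498, 663,923]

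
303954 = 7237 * 42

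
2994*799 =2392206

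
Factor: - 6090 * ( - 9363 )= 2^1*3^2 * 5^1*7^1 *29^1*3121^1 = 57020670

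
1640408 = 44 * 37282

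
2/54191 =2/54191 = 0.00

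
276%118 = 40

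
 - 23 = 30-53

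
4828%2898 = 1930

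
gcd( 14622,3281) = 1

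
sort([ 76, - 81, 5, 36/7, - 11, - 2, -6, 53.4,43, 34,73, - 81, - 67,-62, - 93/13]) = [ - 81 , - 81, - 67,-62 , - 11, - 93/13, -6, - 2,5, 36/7, 34, 43, 53.4 , 73, 76]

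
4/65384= 1/16346 = 0.00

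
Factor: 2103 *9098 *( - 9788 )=-2^3*3^1*701^1*2447^1 * 4549^1 = - 187274724072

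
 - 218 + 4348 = 4130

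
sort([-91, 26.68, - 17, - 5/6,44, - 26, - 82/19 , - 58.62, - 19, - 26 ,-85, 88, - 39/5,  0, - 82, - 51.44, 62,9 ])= [ - 91, - 85, - 82,-58.62,  -  51.44, - 26, - 26, - 19, -17 ,-39/5,-82/19 , - 5/6 , 0, 9,26.68, 44,62, 88] 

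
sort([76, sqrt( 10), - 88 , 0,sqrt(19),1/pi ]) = [  -  88,  0, 1/pi, sqrt( 10 ),sqrt( 19),76] 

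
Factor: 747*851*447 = 284156559= 3^3 * 23^1 * 37^1*83^1 * 149^1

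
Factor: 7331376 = 2^4 * 3^1 * 13^1*31^1*379^1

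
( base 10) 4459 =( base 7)16000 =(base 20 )B2J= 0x116b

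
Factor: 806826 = 2^1*3^1 *134471^1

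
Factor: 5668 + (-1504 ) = 4164  =  2^2*3^1*347^1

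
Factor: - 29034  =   - 2^1 *3^2*1613^1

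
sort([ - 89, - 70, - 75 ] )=[-89 , - 75, - 70]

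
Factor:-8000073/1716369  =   - 3^2*59^(-1)* 9697^( - 1)*296299^1 = - 2666691/572123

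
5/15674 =5/15674 =0.00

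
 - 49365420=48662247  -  98027667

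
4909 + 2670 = 7579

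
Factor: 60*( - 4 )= - 240 = - 2^4*3^1*5^1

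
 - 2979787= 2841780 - 5821567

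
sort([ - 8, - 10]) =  [  -  10, - 8]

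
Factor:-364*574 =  - 208936 = - 2^3 * 7^2*13^1 * 41^1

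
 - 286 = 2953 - 3239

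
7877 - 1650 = 6227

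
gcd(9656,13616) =8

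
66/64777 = 66/64777 = 0.00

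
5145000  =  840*6125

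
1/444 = 1/444 = 0.00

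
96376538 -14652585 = 81723953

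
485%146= 47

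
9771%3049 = 624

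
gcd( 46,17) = 1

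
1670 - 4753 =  - 3083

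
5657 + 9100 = 14757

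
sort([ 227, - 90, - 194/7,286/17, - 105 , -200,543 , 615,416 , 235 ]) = [ - 200, - 105, - 90,  -  194/7,286/17,227,235,  416, 543,615]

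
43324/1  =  43324 = 43324.00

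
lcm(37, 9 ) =333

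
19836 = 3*6612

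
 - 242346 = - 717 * 338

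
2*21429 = 42858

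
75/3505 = 15/701 = 0.02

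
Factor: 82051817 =29^1*2829373^1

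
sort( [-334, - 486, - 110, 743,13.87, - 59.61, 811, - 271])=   [ - 486, - 334 , - 271, - 110, - 59.61,13.87, 743,811 ]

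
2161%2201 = 2161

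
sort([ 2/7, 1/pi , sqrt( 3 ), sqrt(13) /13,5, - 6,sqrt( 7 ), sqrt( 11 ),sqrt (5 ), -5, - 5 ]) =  [ - 6, - 5, - 5 , sqrt( 13 ) /13,2/7,1/pi, sqrt( 3), sqrt( 5),sqrt( 7 ), sqrt(11), 5 ]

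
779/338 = 2 + 103/338 =2.30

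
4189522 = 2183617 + 2005905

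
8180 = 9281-1101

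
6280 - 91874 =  - 85594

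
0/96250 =0 =0.00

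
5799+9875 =15674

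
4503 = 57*79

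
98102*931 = 91332962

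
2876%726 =698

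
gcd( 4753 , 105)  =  7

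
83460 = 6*13910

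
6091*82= 499462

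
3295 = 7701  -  4406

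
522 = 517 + 5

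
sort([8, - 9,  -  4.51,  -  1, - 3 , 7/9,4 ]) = [ - 9, - 4.51,-3 , - 1,7/9,4, 8]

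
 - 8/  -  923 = 8/923 = 0.01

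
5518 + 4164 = 9682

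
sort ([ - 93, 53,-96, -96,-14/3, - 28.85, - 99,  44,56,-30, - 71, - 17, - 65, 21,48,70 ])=[ - 99, - 96,-96, - 93,-71, - 65,- 30, - 28.85, - 17,  -  14/3,21,44,48,53,56,70 ]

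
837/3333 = 279/1111 =0.25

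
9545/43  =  221+42/43 = 221.98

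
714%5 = 4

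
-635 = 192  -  827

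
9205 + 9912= 19117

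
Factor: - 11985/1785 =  - 7^(-1 )*47^1=- 47/7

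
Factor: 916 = 2^2*229^1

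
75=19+56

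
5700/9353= 5700/9353 = 0.61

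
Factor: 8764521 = 3^1*2921507^1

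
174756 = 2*87378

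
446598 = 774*577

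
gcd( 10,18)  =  2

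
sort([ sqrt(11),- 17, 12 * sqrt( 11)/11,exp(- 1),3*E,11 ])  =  [-17 , exp( - 1), sqrt(11),  12  *  sqrt( 11)/11, 3*E,11 ] 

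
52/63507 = 52/63507 = 0.00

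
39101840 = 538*72680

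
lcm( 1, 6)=6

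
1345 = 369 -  - 976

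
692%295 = 102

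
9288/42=1548/7=221.14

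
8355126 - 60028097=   -  51672971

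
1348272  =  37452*36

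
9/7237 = 9/7237 =0.00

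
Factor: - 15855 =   -  3^1*5^1*7^1*151^1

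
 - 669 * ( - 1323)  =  885087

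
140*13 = 1820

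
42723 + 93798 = 136521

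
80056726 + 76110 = 80132836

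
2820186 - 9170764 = -6350578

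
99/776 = 99/776= 0.13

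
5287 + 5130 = 10417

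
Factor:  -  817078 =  - 2^1*408539^1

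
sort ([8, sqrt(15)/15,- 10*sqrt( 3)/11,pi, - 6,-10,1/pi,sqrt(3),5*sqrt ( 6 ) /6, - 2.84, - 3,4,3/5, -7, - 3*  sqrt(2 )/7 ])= [ - 10,-7, - 6, - 3 , - 2.84, - 10*sqrt( 3)/11, - 3 * sqrt(2)/7, sqrt( 15 )/15,1/pi, 3/5,sqrt (3),5*sqrt(6)/6, pi, 4,8 ]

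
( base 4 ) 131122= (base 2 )11101011010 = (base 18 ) 5EA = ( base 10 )1882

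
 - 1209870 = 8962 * ( - 135 )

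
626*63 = 39438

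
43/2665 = 43/2665 = 0.02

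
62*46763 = 2899306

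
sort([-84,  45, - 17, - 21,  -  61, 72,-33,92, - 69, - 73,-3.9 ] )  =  [  -  84, - 73, - 69,- 61,-33,-21, - 17, - 3.9, 45,72,92 ] 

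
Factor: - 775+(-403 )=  - 2^1*19^1*  31^1= - 1178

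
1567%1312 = 255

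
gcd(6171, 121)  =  121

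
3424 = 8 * 428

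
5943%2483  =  977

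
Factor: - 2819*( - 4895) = 5^1*11^1 * 89^1*2819^1= 13799005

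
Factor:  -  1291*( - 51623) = 66645293 = 11^1*13^1*19^2 *1291^1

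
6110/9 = 6110/9 =678.89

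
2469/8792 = 2469/8792   =  0.28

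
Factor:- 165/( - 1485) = 1/9 = 3^(- 2)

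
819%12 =3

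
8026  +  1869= 9895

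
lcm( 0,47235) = 0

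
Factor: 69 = 3^1*23^1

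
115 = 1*115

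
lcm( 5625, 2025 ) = 50625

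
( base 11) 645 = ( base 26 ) 13L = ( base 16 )307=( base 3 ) 1001201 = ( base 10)775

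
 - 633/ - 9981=211/3327= 0.06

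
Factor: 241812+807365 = 1049177^1 = 1049177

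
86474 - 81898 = 4576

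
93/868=3/28 = 0.11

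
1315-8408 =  - 7093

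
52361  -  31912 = 20449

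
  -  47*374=-17578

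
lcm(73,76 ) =5548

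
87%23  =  18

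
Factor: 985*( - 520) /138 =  - 2^2 *3^( - 1) *5^2*13^1*23^ (  -  1 )*197^1 = - 256100/69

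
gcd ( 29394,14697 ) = 14697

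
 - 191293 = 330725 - 522018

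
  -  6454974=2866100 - 9321074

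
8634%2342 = 1608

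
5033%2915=2118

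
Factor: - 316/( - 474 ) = 2/3 = 2^1*3^( - 1 ) 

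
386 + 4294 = 4680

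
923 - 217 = 706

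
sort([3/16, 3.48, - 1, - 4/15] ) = [  -  1, - 4/15,3/16,3.48]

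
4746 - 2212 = 2534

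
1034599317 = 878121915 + 156477402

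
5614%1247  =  626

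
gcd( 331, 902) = 1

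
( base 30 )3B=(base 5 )401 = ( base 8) 145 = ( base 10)101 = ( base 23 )49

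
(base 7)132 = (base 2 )1001000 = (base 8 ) 110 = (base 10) 72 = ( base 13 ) 57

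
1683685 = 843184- - 840501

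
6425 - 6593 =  - 168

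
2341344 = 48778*48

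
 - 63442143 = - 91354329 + 27912186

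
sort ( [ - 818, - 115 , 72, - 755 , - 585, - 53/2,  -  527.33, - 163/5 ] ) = [ - 818, - 755,-585, - 527.33,- 115, - 163/5,-53/2  ,  72 ] 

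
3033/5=3033/5 = 606.60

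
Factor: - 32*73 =  -  2336 = - 2^5*73^1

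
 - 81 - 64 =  - 145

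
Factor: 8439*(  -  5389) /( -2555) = 3^1 * 5^( - 1)*7^( -1 )*17^1*29^1*73^( - 1)*97^1*317^1 = 45477771/2555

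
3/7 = 3/7 =0.43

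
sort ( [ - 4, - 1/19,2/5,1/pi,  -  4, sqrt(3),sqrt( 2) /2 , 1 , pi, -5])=[- 5, - 4, - 4, - 1/19 , 1/pi,2/5, sqrt ( 2 )/2 , 1,sqrt(3),pi]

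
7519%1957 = 1648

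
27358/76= 13679/38 = 359.97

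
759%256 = 247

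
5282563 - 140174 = 5142389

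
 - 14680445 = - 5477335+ -9203110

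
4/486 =2/243 = 0.01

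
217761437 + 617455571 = 835217008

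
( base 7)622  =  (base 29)AK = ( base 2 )100110110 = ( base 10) 310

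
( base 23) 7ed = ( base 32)3u6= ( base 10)4038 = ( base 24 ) 706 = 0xfc6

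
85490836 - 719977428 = - 634486592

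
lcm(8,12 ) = 24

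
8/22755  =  8/22755 =0.00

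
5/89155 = 1/17831 = 0.00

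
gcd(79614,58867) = 1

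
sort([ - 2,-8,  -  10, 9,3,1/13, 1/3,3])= [ - 10,-8, - 2,1/13 , 1/3, 3,3, 9]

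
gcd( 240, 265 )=5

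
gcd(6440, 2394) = 14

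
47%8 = 7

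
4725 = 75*63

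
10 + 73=83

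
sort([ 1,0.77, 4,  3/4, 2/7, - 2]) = [ - 2, 2/7, 3/4, 0.77, 1, 4] 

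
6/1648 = 3/824 = 0.00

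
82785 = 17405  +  65380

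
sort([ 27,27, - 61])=[  -  61,27,27] 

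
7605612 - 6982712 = 622900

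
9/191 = 9/191 = 0.05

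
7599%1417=514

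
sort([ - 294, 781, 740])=[-294, 740, 781]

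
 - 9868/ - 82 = 120  +  14/41 = 120.34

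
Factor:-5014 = -2^1*23^1*109^1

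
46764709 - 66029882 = -19265173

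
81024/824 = 10128/103  =  98.33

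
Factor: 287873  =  287873^1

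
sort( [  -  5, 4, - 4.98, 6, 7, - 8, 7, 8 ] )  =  [ - 8, - 5, - 4.98, 4, 6,7,7, 8 ]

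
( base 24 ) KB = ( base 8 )753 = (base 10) 491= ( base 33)ET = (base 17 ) 1bf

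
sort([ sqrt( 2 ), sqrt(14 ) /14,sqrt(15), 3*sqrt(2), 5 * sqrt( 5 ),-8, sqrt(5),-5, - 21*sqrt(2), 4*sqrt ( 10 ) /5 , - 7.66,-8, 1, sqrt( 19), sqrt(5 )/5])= [  -  21*sqrt(2) , - 8, - 8, - 7.66, - 5,sqrt(14)/14,sqrt( 5)/5,  1, sqrt(2 ), sqrt(5), 4*sqrt( 10) /5, sqrt(15), 3*sqrt(2),sqrt( 19), 5*sqrt(5 )]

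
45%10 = 5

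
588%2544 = 588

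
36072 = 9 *4008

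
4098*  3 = 12294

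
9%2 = 1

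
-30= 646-676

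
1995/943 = 1995/943 =2.12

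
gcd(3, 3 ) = 3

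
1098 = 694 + 404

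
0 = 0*4979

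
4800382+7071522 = 11871904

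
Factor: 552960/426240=2^4*3^1*37^(-1)= 48/37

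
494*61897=30577118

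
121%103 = 18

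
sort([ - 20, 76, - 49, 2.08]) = [ - 49, - 20,2.08, 76 ] 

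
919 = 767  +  152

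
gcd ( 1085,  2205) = 35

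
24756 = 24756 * 1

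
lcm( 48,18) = 144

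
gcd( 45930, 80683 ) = 1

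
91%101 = 91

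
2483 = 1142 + 1341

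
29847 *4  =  119388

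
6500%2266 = 1968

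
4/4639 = 4/4639 = 0.00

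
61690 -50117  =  11573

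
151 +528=679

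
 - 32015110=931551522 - 963566632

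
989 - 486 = 503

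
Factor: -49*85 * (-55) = 5^2*7^2*11^1*17^1 = 229075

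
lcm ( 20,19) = 380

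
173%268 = 173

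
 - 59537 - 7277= - 66814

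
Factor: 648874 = 2^1 * 324437^1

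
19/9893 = 19/9893 = 0.00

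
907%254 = 145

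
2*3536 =7072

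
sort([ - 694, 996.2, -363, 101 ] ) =[ - 694, - 363, 101, 996.2]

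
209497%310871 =209497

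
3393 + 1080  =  4473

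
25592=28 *914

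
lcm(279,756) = 23436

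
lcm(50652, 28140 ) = 253260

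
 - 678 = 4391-5069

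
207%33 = 9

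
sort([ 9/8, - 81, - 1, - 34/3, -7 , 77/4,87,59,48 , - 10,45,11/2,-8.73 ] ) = [ - 81,  -  34/3,-10, - 8.73 , - 7, - 1, 9/8 , 11/2,77/4,  45,48,59,  87]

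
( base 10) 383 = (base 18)135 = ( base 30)cn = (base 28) DJ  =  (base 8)577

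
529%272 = 257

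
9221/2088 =9221/2088 =4.42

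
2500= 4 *625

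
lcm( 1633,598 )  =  42458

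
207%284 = 207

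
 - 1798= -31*58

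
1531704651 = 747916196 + 783788455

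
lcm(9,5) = 45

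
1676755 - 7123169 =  - 5446414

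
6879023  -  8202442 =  - 1323419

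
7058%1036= 842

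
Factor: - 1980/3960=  - 1/2= - 2^( - 1 ) 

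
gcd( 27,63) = 9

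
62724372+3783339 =66507711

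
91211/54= 91211/54 = 1689.09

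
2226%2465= 2226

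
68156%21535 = 3551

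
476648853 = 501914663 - 25265810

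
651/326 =1 + 325/326= 2.00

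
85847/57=85847/57 = 1506.09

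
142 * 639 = 90738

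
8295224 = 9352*887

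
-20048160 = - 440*45564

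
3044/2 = 1522 =1522.00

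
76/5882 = 38/2941 = 0.01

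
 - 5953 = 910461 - 916414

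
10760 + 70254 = 81014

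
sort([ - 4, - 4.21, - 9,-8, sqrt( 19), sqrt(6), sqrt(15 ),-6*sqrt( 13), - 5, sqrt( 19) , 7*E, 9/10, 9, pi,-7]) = [ - 6 * sqrt(13) , - 9, - 8,-7, - 5,-4.21,-4,9/10 , sqrt( 6)  ,  pi, sqrt ( 15), sqrt( 19),sqrt(19),9 , 7 * E] 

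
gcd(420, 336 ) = 84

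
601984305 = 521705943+80278362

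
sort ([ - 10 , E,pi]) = [ - 10,E , pi]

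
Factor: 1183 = 7^1* 13^2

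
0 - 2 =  - 2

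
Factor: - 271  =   - 271^1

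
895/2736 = 895/2736 = 0.33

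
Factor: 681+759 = 2^5*3^2 * 5^1=1440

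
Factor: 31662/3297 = 10554/1099 = 2^1*3^1*7^( - 1)*157^ ( - 1 )*1759^1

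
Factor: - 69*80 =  - 5520 = -2^4*  3^1*5^1*23^1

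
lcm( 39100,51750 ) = 1759500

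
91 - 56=35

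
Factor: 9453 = 3^1*23^1*137^1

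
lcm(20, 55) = 220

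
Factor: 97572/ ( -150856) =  - 141/218 = -2^( - 1)*3^1*47^1*109^ ( - 1 ) 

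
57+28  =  85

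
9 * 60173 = 541557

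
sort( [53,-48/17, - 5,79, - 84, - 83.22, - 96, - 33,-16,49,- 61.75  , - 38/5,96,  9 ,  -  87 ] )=[ - 96, - 87, - 84, - 83.22, - 61.75, - 33,- 16, - 38/5, - 5, - 48/17, 9, 49,53, 79,96 ]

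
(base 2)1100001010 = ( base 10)778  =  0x30A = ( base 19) 22i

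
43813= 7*6259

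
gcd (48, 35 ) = 1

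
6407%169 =154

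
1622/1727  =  1622/1727  =  0.94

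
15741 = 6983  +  8758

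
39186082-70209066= -31022984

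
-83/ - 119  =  83/119 = 0.70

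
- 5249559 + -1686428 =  - 6935987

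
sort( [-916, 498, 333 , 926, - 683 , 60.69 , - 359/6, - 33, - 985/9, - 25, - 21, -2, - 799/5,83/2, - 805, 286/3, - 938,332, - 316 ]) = [ - 938, - 916,-805, - 683, - 316, - 799/5, - 985/9, - 359/6, - 33, - 25, - 21, - 2,83/2, 60.69,286/3,332, 333,498, 926]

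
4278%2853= 1425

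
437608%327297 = 110311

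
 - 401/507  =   - 401/507 = - 0.79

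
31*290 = 8990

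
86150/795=108 + 58/159 = 108.36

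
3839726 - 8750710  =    -  4910984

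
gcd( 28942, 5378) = 2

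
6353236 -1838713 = 4514523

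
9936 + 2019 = 11955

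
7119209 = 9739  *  731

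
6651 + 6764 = 13415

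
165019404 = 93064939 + 71954465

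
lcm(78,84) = 1092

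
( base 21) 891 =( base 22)7f0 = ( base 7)13561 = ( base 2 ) 111010000110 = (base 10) 3718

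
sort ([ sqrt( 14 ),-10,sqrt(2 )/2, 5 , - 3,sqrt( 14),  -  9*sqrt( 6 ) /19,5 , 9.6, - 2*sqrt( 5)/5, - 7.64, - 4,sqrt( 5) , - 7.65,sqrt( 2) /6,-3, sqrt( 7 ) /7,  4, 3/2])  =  [ - 10, - 7.65,-7.64,-4,-3 , - 3,-9*sqrt (6 )/19,-2 *sqrt (5 )/5, sqrt(2 ) /6,sqrt( 7 ) /7, sqrt (2 ) /2,  3/2,sqrt( 5 ), sqrt (14), sqrt( 14),4, 5, 5  ,  9.6]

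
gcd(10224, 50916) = 12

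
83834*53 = 4443202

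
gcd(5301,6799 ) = 1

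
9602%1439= 968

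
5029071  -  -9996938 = 15026009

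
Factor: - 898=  -2^1*449^1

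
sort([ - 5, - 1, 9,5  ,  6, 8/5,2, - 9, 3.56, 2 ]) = [-9,  -  5, -1, 8/5, 2, 2, 3.56,5,6,9 ]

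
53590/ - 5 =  - 10718/1 =-  10718.00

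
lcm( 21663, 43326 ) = 43326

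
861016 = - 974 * (-884)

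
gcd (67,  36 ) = 1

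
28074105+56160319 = 84234424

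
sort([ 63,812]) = [ 63, 812 ] 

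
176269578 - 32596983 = 143672595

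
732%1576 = 732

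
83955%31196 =21563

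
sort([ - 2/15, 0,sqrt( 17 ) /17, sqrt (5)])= [ - 2/15, 0, sqrt( 17 ) /17, sqrt ( 5 )]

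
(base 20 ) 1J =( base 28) 1b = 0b100111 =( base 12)33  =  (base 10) 39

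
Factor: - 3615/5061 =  - 5/7 = - 5^1 * 7^ (- 1)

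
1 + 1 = 2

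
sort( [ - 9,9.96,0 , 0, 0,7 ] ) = [ - 9, 0,  0, 0,  7,9.96]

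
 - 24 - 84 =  - 108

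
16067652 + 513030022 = 529097674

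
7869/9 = 874 + 1/3= 874.33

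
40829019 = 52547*777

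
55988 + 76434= 132422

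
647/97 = 6 + 65/97 = 6.67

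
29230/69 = 29230/69 = 423.62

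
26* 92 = 2392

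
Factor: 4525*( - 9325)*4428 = -186842227500 =- 2^2*3^3*5^4*41^1*181^1*373^1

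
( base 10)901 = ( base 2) 1110000101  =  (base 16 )385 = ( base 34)qh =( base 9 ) 1211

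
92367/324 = 285 + 1/12 = 285.08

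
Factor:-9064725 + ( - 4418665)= - 13483390= - 2^1 * 5^1*587^1*2297^1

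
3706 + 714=4420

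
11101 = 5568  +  5533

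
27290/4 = 6822 + 1/2=6822.50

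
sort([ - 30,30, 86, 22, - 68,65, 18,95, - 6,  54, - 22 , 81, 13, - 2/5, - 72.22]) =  [ - 72.22, - 68, - 30, - 22, - 6, - 2/5, 13, 18,22, 30, 54, 65,81, 86, 95 ]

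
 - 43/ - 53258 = 43/53258 = 0.00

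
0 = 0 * 749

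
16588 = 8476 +8112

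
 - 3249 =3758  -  7007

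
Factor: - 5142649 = -97^1 * 53017^1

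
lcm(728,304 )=27664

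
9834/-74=-133 + 4/37=- 132.89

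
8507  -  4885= 3622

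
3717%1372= 973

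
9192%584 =432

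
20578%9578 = 1422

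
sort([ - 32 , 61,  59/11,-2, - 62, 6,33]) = [- 62, - 32, - 2, 59/11,6, 33,61 ]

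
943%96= 79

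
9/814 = 9/814=0.01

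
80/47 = 1 + 33/47 = 1.70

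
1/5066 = 1/5066=0.00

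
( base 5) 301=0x4c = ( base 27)2m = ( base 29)2i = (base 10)76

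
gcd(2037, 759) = 3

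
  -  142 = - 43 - 99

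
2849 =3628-779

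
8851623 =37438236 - 28586613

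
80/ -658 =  - 1 + 289/329 = -0.12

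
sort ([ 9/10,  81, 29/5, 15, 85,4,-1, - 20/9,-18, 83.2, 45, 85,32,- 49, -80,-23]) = [-80, - 49, - 23,-18, - 20/9,-1 , 9/10,  4, 29/5  ,  15, 32,  45, 81, 83.2, 85,85]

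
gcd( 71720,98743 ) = 1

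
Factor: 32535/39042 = 2^ ( - 1 )*3^( - 1 ) * 5^1  =  5/6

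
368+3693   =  4061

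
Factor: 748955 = 5^1 * 149791^1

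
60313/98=615 + 43/98 = 615.44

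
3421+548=3969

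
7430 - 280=7150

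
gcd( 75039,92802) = 3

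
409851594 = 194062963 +215788631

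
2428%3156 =2428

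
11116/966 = 794/69 = 11.51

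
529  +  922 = 1451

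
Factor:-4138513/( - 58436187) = 3^( - 1)*4138513^1*19478729^( - 1)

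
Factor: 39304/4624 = 17/2= 2^(-1)*17^1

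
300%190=110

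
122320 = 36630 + 85690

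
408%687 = 408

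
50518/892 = 56+283/446 = 56.63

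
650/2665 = 10/41 = 0.24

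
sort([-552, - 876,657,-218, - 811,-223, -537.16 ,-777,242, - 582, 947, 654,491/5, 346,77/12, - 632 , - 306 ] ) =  [ -876, - 811, - 777, - 632,- 582, - 552,-537.16  ,-306 ,-223, - 218,77/12,491/5 , 242,346, 654,  657,947 ] 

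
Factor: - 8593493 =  - 1747^1*4919^1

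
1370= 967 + 403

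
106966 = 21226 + 85740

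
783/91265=783/91265= 0.01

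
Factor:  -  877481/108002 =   -  2^( - 1 )*11^1 * 241^1*331^1*54001^(- 1 ) 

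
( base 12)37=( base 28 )1F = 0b101011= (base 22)1l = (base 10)43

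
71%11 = 5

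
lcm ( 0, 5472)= 0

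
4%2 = 0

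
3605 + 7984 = 11589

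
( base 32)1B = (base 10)43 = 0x2b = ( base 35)18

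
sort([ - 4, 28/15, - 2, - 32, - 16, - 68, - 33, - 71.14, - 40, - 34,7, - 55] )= [ -71.14,  -  68, - 55, - 40, - 34,- 33, - 32, - 16 , - 4,-2, 28/15, 7 ]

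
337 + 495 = 832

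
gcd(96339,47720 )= 1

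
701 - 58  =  643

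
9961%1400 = 161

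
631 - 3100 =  - 2469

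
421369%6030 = 5299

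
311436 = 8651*36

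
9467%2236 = 523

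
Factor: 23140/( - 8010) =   -  2^1*3^( -2)*13^1 = -  26/9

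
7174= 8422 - 1248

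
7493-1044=6449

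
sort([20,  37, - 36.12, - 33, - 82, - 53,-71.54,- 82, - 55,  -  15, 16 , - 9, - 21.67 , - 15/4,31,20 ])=[ - 82, - 82, - 71.54, - 55, - 53, - 36.12,-33, -21.67, - 15, - 9, - 15/4, 16,  20, 20, 31, 37 ]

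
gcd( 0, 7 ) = 7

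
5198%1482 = 752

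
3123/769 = 4+47/769=4.06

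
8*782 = 6256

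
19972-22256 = - 2284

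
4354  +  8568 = 12922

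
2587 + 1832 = 4419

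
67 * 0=0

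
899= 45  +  854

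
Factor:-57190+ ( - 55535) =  - 112725 = -3^3*5^2*167^1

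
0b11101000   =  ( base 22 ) AC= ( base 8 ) 350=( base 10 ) 232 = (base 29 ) 80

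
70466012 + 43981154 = 114447166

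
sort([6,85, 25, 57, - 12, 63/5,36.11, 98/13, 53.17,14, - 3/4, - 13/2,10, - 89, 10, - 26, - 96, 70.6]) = [ - 96, - 89, - 26, - 12, - 13/2,-3/4,6,98/13,10,10,  63/5, 14, 25, 36.11, 53.17, 57,70.6, 85]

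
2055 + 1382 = 3437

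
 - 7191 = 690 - 7881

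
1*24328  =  24328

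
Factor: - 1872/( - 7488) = 2^( - 2 ) = 1/4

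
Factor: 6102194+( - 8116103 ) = -2013909=- 3^1*671303^1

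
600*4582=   2749200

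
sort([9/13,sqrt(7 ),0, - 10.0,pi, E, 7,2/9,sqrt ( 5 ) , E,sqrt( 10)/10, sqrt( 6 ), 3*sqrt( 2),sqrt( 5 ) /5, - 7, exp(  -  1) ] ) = [ - 10.0, - 7,0,2/9 , sqrt(10 ) /10, exp( - 1 ),sqrt(5)/5,9/13,sqrt( 5 ), sqrt(6 ),sqrt( 7),E,  E,pi,3*sqrt (2),7] 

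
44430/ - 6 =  - 7405/1 = - 7405.00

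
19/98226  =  19/98226= 0.00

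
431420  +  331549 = 762969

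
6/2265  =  2/755  =  0.00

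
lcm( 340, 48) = 4080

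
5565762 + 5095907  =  10661669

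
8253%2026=149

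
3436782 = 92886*37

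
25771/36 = 25771/36 = 715.86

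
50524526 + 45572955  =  96097481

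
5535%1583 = 786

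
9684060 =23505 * 412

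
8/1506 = 4/753 = 0.01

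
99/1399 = 99/1399 = 0.07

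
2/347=2/347 = 0.01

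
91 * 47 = 4277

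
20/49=20/49 = 0.41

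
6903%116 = 59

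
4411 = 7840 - 3429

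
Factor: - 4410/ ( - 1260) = 2^( - 1 ) * 7^1 = 7/2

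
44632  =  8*5579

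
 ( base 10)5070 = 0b1001111001110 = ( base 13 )2400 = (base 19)e0g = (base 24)8J6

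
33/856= 33/856 = 0.04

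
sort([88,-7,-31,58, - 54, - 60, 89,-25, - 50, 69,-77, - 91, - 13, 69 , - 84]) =[-91, - 84, -77,  -  60,-54, - 50,-31, - 25, - 13, - 7, 58,69, 69, 88  ,  89]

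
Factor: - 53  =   - 53^1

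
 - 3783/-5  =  3783/5 = 756.60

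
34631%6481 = 2226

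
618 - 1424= - 806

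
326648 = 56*5833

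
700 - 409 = 291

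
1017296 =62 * 16408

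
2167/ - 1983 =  - 2167/1983 = - 1.09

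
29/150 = 29/150 = 0.19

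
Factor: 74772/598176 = 1/8 = 2^( - 3 ) 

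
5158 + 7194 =12352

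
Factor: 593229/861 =689 = 13^1 * 53^1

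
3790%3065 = 725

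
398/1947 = 398/1947 = 0.20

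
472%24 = 16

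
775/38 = 20 + 15/38=20.39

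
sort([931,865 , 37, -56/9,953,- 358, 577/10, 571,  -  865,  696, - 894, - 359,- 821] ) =[ - 894 , - 865, - 821, - 359,-358,  -  56/9, 37, 577/10, 571,696, 865, 931,  953 ] 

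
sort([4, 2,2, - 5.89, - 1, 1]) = [ - 5.89  , - 1, 1, 2,2,4 ] 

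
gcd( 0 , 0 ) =0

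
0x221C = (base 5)234412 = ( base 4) 2020130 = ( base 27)bqb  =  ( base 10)8732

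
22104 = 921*24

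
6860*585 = 4013100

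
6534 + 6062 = 12596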